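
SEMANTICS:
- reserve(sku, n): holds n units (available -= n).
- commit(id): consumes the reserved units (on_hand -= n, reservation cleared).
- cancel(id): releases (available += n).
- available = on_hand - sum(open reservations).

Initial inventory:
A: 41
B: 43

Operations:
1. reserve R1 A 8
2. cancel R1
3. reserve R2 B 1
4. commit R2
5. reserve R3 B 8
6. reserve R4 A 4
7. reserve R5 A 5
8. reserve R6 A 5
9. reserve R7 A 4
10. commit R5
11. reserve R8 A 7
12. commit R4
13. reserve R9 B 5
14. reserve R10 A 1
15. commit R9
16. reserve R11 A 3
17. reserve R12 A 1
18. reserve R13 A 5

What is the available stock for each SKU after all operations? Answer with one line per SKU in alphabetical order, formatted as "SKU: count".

Step 1: reserve R1 A 8 -> on_hand[A=41 B=43] avail[A=33 B=43] open={R1}
Step 2: cancel R1 -> on_hand[A=41 B=43] avail[A=41 B=43] open={}
Step 3: reserve R2 B 1 -> on_hand[A=41 B=43] avail[A=41 B=42] open={R2}
Step 4: commit R2 -> on_hand[A=41 B=42] avail[A=41 B=42] open={}
Step 5: reserve R3 B 8 -> on_hand[A=41 B=42] avail[A=41 B=34] open={R3}
Step 6: reserve R4 A 4 -> on_hand[A=41 B=42] avail[A=37 B=34] open={R3,R4}
Step 7: reserve R5 A 5 -> on_hand[A=41 B=42] avail[A=32 B=34] open={R3,R4,R5}
Step 8: reserve R6 A 5 -> on_hand[A=41 B=42] avail[A=27 B=34] open={R3,R4,R5,R6}
Step 9: reserve R7 A 4 -> on_hand[A=41 B=42] avail[A=23 B=34] open={R3,R4,R5,R6,R7}
Step 10: commit R5 -> on_hand[A=36 B=42] avail[A=23 B=34] open={R3,R4,R6,R7}
Step 11: reserve R8 A 7 -> on_hand[A=36 B=42] avail[A=16 B=34] open={R3,R4,R6,R7,R8}
Step 12: commit R4 -> on_hand[A=32 B=42] avail[A=16 B=34] open={R3,R6,R7,R8}
Step 13: reserve R9 B 5 -> on_hand[A=32 B=42] avail[A=16 B=29] open={R3,R6,R7,R8,R9}
Step 14: reserve R10 A 1 -> on_hand[A=32 B=42] avail[A=15 B=29] open={R10,R3,R6,R7,R8,R9}
Step 15: commit R9 -> on_hand[A=32 B=37] avail[A=15 B=29] open={R10,R3,R6,R7,R8}
Step 16: reserve R11 A 3 -> on_hand[A=32 B=37] avail[A=12 B=29] open={R10,R11,R3,R6,R7,R8}
Step 17: reserve R12 A 1 -> on_hand[A=32 B=37] avail[A=11 B=29] open={R10,R11,R12,R3,R6,R7,R8}
Step 18: reserve R13 A 5 -> on_hand[A=32 B=37] avail[A=6 B=29] open={R10,R11,R12,R13,R3,R6,R7,R8}

Answer: A: 6
B: 29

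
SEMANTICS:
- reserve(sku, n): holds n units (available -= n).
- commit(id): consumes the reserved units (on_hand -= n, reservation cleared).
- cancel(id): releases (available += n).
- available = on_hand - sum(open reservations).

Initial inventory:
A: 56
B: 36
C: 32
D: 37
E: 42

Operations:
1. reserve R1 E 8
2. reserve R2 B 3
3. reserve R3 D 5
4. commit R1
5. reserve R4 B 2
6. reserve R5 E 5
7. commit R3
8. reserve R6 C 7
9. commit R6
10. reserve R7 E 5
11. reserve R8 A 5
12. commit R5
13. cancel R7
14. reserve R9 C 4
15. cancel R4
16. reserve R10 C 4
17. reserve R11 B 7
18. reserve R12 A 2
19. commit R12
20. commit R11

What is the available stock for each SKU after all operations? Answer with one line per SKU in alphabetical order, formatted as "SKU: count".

Step 1: reserve R1 E 8 -> on_hand[A=56 B=36 C=32 D=37 E=42] avail[A=56 B=36 C=32 D=37 E=34] open={R1}
Step 2: reserve R2 B 3 -> on_hand[A=56 B=36 C=32 D=37 E=42] avail[A=56 B=33 C=32 D=37 E=34] open={R1,R2}
Step 3: reserve R3 D 5 -> on_hand[A=56 B=36 C=32 D=37 E=42] avail[A=56 B=33 C=32 D=32 E=34] open={R1,R2,R3}
Step 4: commit R1 -> on_hand[A=56 B=36 C=32 D=37 E=34] avail[A=56 B=33 C=32 D=32 E=34] open={R2,R3}
Step 5: reserve R4 B 2 -> on_hand[A=56 B=36 C=32 D=37 E=34] avail[A=56 B=31 C=32 D=32 E=34] open={R2,R3,R4}
Step 6: reserve R5 E 5 -> on_hand[A=56 B=36 C=32 D=37 E=34] avail[A=56 B=31 C=32 D=32 E=29] open={R2,R3,R4,R5}
Step 7: commit R3 -> on_hand[A=56 B=36 C=32 D=32 E=34] avail[A=56 B=31 C=32 D=32 E=29] open={R2,R4,R5}
Step 8: reserve R6 C 7 -> on_hand[A=56 B=36 C=32 D=32 E=34] avail[A=56 B=31 C=25 D=32 E=29] open={R2,R4,R5,R6}
Step 9: commit R6 -> on_hand[A=56 B=36 C=25 D=32 E=34] avail[A=56 B=31 C=25 D=32 E=29] open={R2,R4,R5}
Step 10: reserve R7 E 5 -> on_hand[A=56 B=36 C=25 D=32 E=34] avail[A=56 B=31 C=25 D=32 E=24] open={R2,R4,R5,R7}
Step 11: reserve R8 A 5 -> on_hand[A=56 B=36 C=25 D=32 E=34] avail[A=51 B=31 C=25 D=32 E=24] open={R2,R4,R5,R7,R8}
Step 12: commit R5 -> on_hand[A=56 B=36 C=25 D=32 E=29] avail[A=51 B=31 C=25 D=32 E=24] open={R2,R4,R7,R8}
Step 13: cancel R7 -> on_hand[A=56 B=36 C=25 D=32 E=29] avail[A=51 B=31 C=25 D=32 E=29] open={R2,R4,R8}
Step 14: reserve R9 C 4 -> on_hand[A=56 B=36 C=25 D=32 E=29] avail[A=51 B=31 C=21 D=32 E=29] open={R2,R4,R8,R9}
Step 15: cancel R4 -> on_hand[A=56 B=36 C=25 D=32 E=29] avail[A=51 B=33 C=21 D=32 E=29] open={R2,R8,R9}
Step 16: reserve R10 C 4 -> on_hand[A=56 B=36 C=25 D=32 E=29] avail[A=51 B=33 C=17 D=32 E=29] open={R10,R2,R8,R9}
Step 17: reserve R11 B 7 -> on_hand[A=56 B=36 C=25 D=32 E=29] avail[A=51 B=26 C=17 D=32 E=29] open={R10,R11,R2,R8,R9}
Step 18: reserve R12 A 2 -> on_hand[A=56 B=36 C=25 D=32 E=29] avail[A=49 B=26 C=17 D=32 E=29] open={R10,R11,R12,R2,R8,R9}
Step 19: commit R12 -> on_hand[A=54 B=36 C=25 D=32 E=29] avail[A=49 B=26 C=17 D=32 E=29] open={R10,R11,R2,R8,R9}
Step 20: commit R11 -> on_hand[A=54 B=29 C=25 D=32 E=29] avail[A=49 B=26 C=17 D=32 E=29] open={R10,R2,R8,R9}

Answer: A: 49
B: 26
C: 17
D: 32
E: 29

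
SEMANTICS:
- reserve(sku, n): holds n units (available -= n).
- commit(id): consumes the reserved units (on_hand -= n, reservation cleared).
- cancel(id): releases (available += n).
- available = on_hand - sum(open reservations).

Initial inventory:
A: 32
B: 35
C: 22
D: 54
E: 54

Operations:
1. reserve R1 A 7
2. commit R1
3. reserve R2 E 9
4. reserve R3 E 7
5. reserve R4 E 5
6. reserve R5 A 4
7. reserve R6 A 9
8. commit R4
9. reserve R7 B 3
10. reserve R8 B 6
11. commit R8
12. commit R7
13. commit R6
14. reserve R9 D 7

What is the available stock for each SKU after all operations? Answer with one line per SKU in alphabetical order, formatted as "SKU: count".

Answer: A: 12
B: 26
C: 22
D: 47
E: 33

Derivation:
Step 1: reserve R1 A 7 -> on_hand[A=32 B=35 C=22 D=54 E=54] avail[A=25 B=35 C=22 D=54 E=54] open={R1}
Step 2: commit R1 -> on_hand[A=25 B=35 C=22 D=54 E=54] avail[A=25 B=35 C=22 D=54 E=54] open={}
Step 3: reserve R2 E 9 -> on_hand[A=25 B=35 C=22 D=54 E=54] avail[A=25 B=35 C=22 D=54 E=45] open={R2}
Step 4: reserve R3 E 7 -> on_hand[A=25 B=35 C=22 D=54 E=54] avail[A=25 B=35 C=22 D=54 E=38] open={R2,R3}
Step 5: reserve R4 E 5 -> on_hand[A=25 B=35 C=22 D=54 E=54] avail[A=25 B=35 C=22 D=54 E=33] open={R2,R3,R4}
Step 6: reserve R5 A 4 -> on_hand[A=25 B=35 C=22 D=54 E=54] avail[A=21 B=35 C=22 D=54 E=33] open={R2,R3,R4,R5}
Step 7: reserve R6 A 9 -> on_hand[A=25 B=35 C=22 D=54 E=54] avail[A=12 B=35 C=22 D=54 E=33] open={R2,R3,R4,R5,R6}
Step 8: commit R4 -> on_hand[A=25 B=35 C=22 D=54 E=49] avail[A=12 B=35 C=22 D=54 E=33] open={R2,R3,R5,R6}
Step 9: reserve R7 B 3 -> on_hand[A=25 B=35 C=22 D=54 E=49] avail[A=12 B=32 C=22 D=54 E=33] open={R2,R3,R5,R6,R7}
Step 10: reserve R8 B 6 -> on_hand[A=25 B=35 C=22 D=54 E=49] avail[A=12 B=26 C=22 D=54 E=33] open={R2,R3,R5,R6,R7,R8}
Step 11: commit R8 -> on_hand[A=25 B=29 C=22 D=54 E=49] avail[A=12 B=26 C=22 D=54 E=33] open={R2,R3,R5,R6,R7}
Step 12: commit R7 -> on_hand[A=25 B=26 C=22 D=54 E=49] avail[A=12 B=26 C=22 D=54 E=33] open={R2,R3,R5,R6}
Step 13: commit R6 -> on_hand[A=16 B=26 C=22 D=54 E=49] avail[A=12 B=26 C=22 D=54 E=33] open={R2,R3,R5}
Step 14: reserve R9 D 7 -> on_hand[A=16 B=26 C=22 D=54 E=49] avail[A=12 B=26 C=22 D=47 E=33] open={R2,R3,R5,R9}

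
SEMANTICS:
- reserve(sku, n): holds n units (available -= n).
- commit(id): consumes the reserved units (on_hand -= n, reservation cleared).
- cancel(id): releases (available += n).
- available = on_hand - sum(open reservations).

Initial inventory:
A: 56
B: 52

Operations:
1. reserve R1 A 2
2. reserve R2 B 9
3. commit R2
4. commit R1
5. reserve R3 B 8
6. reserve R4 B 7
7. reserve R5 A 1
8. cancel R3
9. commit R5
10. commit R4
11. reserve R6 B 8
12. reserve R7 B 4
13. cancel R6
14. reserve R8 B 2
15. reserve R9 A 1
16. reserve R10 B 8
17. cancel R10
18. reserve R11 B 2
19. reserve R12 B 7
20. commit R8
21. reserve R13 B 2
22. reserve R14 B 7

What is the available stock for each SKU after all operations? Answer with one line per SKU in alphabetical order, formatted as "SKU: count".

Step 1: reserve R1 A 2 -> on_hand[A=56 B=52] avail[A=54 B=52] open={R1}
Step 2: reserve R2 B 9 -> on_hand[A=56 B=52] avail[A=54 B=43] open={R1,R2}
Step 3: commit R2 -> on_hand[A=56 B=43] avail[A=54 B=43] open={R1}
Step 4: commit R1 -> on_hand[A=54 B=43] avail[A=54 B=43] open={}
Step 5: reserve R3 B 8 -> on_hand[A=54 B=43] avail[A=54 B=35] open={R3}
Step 6: reserve R4 B 7 -> on_hand[A=54 B=43] avail[A=54 B=28] open={R3,R4}
Step 7: reserve R5 A 1 -> on_hand[A=54 B=43] avail[A=53 B=28] open={R3,R4,R5}
Step 8: cancel R3 -> on_hand[A=54 B=43] avail[A=53 B=36] open={R4,R5}
Step 9: commit R5 -> on_hand[A=53 B=43] avail[A=53 B=36] open={R4}
Step 10: commit R4 -> on_hand[A=53 B=36] avail[A=53 B=36] open={}
Step 11: reserve R6 B 8 -> on_hand[A=53 B=36] avail[A=53 B=28] open={R6}
Step 12: reserve R7 B 4 -> on_hand[A=53 B=36] avail[A=53 B=24] open={R6,R7}
Step 13: cancel R6 -> on_hand[A=53 B=36] avail[A=53 B=32] open={R7}
Step 14: reserve R8 B 2 -> on_hand[A=53 B=36] avail[A=53 B=30] open={R7,R8}
Step 15: reserve R9 A 1 -> on_hand[A=53 B=36] avail[A=52 B=30] open={R7,R8,R9}
Step 16: reserve R10 B 8 -> on_hand[A=53 B=36] avail[A=52 B=22] open={R10,R7,R8,R9}
Step 17: cancel R10 -> on_hand[A=53 B=36] avail[A=52 B=30] open={R7,R8,R9}
Step 18: reserve R11 B 2 -> on_hand[A=53 B=36] avail[A=52 B=28] open={R11,R7,R8,R9}
Step 19: reserve R12 B 7 -> on_hand[A=53 B=36] avail[A=52 B=21] open={R11,R12,R7,R8,R9}
Step 20: commit R8 -> on_hand[A=53 B=34] avail[A=52 B=21] open={R11,R12,R7,R9}
Step 21: reserve R13 B 2 -> on_hand[A=53 B=34] avail[A=52 B=19] open={R11,R12,R13,R7,R9}
Step 22: reserve R14 B 7 -> on_hand[A=53 B=34] avail[A=52 B=12] open={R11,R12,R13,R14,R7,R9}

Answer: A: 52
B: 12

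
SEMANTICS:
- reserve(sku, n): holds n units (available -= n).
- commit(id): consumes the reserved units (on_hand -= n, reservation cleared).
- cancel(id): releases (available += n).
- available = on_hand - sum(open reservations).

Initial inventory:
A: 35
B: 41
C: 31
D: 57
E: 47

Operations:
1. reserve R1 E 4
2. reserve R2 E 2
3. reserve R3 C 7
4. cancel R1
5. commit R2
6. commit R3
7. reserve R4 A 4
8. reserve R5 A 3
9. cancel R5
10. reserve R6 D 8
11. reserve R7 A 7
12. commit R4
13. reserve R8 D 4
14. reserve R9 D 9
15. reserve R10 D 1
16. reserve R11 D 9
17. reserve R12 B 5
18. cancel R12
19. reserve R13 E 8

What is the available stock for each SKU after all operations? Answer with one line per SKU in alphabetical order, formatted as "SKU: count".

Answer: A: 24
B: 41
C: 24
D: 26
E: 37

Derivation:
Step 1: reserve R1 E 4 -> on_hand[A=35 B=41 C=31 D=57 E=47] avail[A=35 B=41 C=31 D=57 E=43] open={R1}
Step 2: reserve R2 E 2 -> on_hand[A=35 B=41 C=31 D=57 E=47] avail[A=35 B=41 C=31 D=57 E=41] open={R1,R2}
Step 3: reserve R3 C 7 -> on_hand[A=35 B=41 C=31 D=57 E=47] avail[A=35 B=41 C=24 D=57 E=41] open={R1,R2,R3}
Step 4: cancel R1 -> on_hand[A=35 B=41 C=31 D=57 E=47] avail[A=35 B=41 C=24 D=57 E=45] open={R2,R3}
Step 5: commit R2 -> on_hand[A=35 B=41 C=31 D=57 E=45] avail[A=35 B=41 C=24 D=57 E=45] open={R3}
Step 6: commit R3 -> on_hand[A=35 B=41 C=24 D=57 E=45] avail[A=35 B=41 C=24 D=57 E=45] open={}
Step 7: reserve R4 A 4 -> on_hand[A=35 B=41 C=24 D=57 E=45] avail[A=31 B=41 C=24 D=57 E=45] open={R4}
Step 8: reserve R5 A 3 -> on_hand[A=35 B=41 C=24 D=57 E=45] avail[A=28 B=41 C=24 D=57 E=45] open={R4,R5}
Step 9: cancel R5 -> on_hand[A=35 B=41 C=24 D=57 E=45] avail[A=31 B=41 C=24 D=57 E=45] open={R4}
Step 10: reserve R6 D 8 -> on_hand[A=35 B=41 C=24 D=57 E=45] avail[A=31 B=41 C=24 D=49 E=45] open={R4,R6}
Step 11: reserve R7 A 7 -> on_hand[A=35 B=41 C=24 D=57 E=45] avail[A=24 B=41 C=24 D=49 E=45] open={R4,R6,R7}
Step 12: commit R4 -> on_hand[A=31 B=41 C=24 D=57 E=45] avail[A=24 B=41 C=24 D=49 E=45] open={R6,R7}
Step 13: reserve R8 D 4 -> on_hand[A=31 B=41 C=24 D=57 E=45] avail[A=24 B=41 C=24 D=45 E=45] open={R6,R7,R8}
Step 14: reserve R9 D 9 -> on_hand[A=31 B=41 C=24 D=57 E=45] avail[A=24 B=41 C=24 D=36 E=45] open={R6,R7,R8,R9}
Step 15: reserve R10 D 1 -> on_hand[A=31 B=41 C=24 D=57 E=45] avail[A=24 B=41 C=24 D=35 E=45] open={R10,R6,R7,R8,R9}
Step 16: reserve R11 D 9 -> on_hand[A=31 B=41 C=24 D=57 E=45] avail[A=24 B=41 C=24 D=26 E=45] open={R10,R11,R6,R7,R8,R9}
Step 17: reserve R12 B 5 -> on_hand[A=31 B=41 C=24 D=57 E=45] avail[A=24 B=36 C=24 D=26 E=45] open={R10,R11,R12,R6,R7,R8,R9}
Step 18: cancel R12 -> on_hand[A=31 B=41 C=24 D=57 E=45] avail[A=24 B=41 C=24 D=26 E=45] open={R10,R11,R6,R7,R8,R9}
Step 19: reserve R13 E 8 -> on_hand[A=31 B=41 C=24 D=57 E=45] avail[A=24 B=41 C=24 D=26 E=37] open={R10,R11,R13,R6,R7,R8,R9}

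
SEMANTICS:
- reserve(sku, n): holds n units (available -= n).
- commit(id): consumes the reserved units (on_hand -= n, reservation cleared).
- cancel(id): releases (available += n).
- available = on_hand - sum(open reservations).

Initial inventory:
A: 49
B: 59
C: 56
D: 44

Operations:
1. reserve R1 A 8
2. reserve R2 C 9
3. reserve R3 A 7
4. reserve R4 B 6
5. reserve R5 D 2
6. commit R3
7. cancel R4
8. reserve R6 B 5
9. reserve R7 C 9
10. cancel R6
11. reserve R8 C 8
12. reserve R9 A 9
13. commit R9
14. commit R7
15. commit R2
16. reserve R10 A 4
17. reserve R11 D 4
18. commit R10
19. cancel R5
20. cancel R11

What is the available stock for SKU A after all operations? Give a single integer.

Answer: 21

Derivation:
Step 1: reserve R1 A 8 -> on_hand[A=49 B=59 C=56 D=44] avail[A=41 B=59 C=56 D=44] open={R1}
Step 2: reserve R2 C 9 -> on_hand[A=49 B=59 C=56 D=44] avail[A=41 B=59 C=47 D=44] open={R1,R2}
Step 3: reserve R3 A 7 -> on_hand[A=49 B=59 C=56 D=44] avail[A=34 B=59 C=47 D=44] open={R1,R2,R3}
Step 4: reserve R4 B 6 -> on_hand[A=49 B=59 C=56 D=44] avail[A=34 B=53 C=47 D=44] open={R1,R2,R3,R4}
Step 5: reserve R5 D 2 -> on_hand[A=49 B=59 C=56 D=44] avail[A=34 B=53 C=47 D=42] open={R1,R2,R3,R4,R5}
Step 6: commit R3 -> on_hand[A=42 B=59 C=56 D=44] avail[A=34 B=53 C=47 D=42] open={R1,R2,R4,R5}
Step 7: cancel R4 -> on_hand[A=42 B=59 C=56 D=44] avail[A=34 B=59 C=47 D=42] open={R1,R2,R5}
Step 8: reserve R6 B 5 -> on_hand[A=42 B=59 C=56 D=44] avail[A=34 B=54 C=47 D=42] open={R1,R2,R5,R6}
Step 9: reserve R7 C 9 -> on_hand[A=42 B=59 C=56 D=44] avail[A=34 B=54 C=38 D=42] open={R1,R2,R5,R6,R7}
Step 10: cancel R6 -> on_hand[A=42 B=59 C=56 D=44] avail[A=34 B=59 C=38 D=42] open={R1,R2,R5,R7}
Step 11: reserve R8 C 8 -> on_hand[A=42 B=59 C=56 D=44] avail[A=34 B=59 C=30 D=42] open={R1,R2,R5,R7,R8}
Step 12: reserve R9 A 9 -> on_hand[A=42 B=59 C=56 D=44] avail[A=25 B=59 C=30 D=42] open={R1,R2,R5,R7,R8,R9}
Step 13: commit R9 -> on_hand[A=33 B=59 C=56 D=44] avail[A=25 B=59 C=30 D=42] open={R1,R2,R5,R7,R8}
Step 14: commit R7 -> on_hand[A=33 B=59 C=47 D=44] avail[A=25 B=59 C=30 D=42] open={R1,R2,R5,R8}
Step 15: commit R2 -> on_hand[A=33 B=59 C=38 D=44] avail[A=25 B=59 C=30 D=42] open={R1,R5,R8}
Step 16: reserve R10 A 4 -> on_hand[A=33 B=59 C=38 D=44] avail[A=21 B=59 C=30 D=42] open={R1,R10,R5,R8}
Step 17: reserve R11 D 4 -> on_hand[A=33 B=59 C=38 D=44] avail[A=21 B=59 C=30 D=38] open={R1,R10,R11,R5,R8}
Step 18: commit R10 -> on_hand[A=29 B=59 C=38 D=44] avail[A=21 B=59 C=30 D=38] open={R1,R11,R5,R8}
Step 19: cancel R5 -> on_hand[A=29 B=59 C=38 D=44] avail[A=21 B=59 C=30 D=40] open={R1,R11,R8}
Step 20: cancel R11 -> on_hand[A=29 B=59 C=38 D=44] avail[A=21 B=59 C=30 D=44] open={R1,R8}
Final available[A] = 21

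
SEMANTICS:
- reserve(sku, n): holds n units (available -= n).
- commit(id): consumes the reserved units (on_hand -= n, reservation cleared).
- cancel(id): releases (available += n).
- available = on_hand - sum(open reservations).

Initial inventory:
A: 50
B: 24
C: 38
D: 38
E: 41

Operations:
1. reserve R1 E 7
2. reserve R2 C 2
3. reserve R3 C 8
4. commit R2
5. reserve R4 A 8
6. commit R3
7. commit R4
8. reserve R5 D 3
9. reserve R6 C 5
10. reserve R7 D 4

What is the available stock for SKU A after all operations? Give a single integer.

Answer: 42

Derivation:
Step 1: reserve R1 E 7 -> on_hand[A=50 B=24 C=38 D=38 E=41] avail[A=50 B=24 C=38 D=38 E=34] open={R1}
Step 2: reserve R2 C 2 -> on_hand[A=50 B=24 C=38 D=38 E=41] avail[A=50 B=24 C=36 D=38 E=34] open={R1,R2}
Step 3: reserve R3 C 8 -> on_hand[A=50 B=24 C=38 D=38 E=41] avail[A=50 B=24 C=28 D=38 E=34] open={R1,R2,R3}
Step 4: commit R2 -> on_hand[A=50 B=24 C=36 D=38 E=41] avail[A=50 B=24 C=28 D=38 E=34] open={R1,R3}
Step 5: reserve R4 A 8 -> on_hand[A=50 B=24 C=36 D=38 E=41] avail[A=42 B=24 C=28 D=38 E=34] open={R1,R3,R4}
Step 6: commit R3 -> on_hand[A=50 B=24 C=28 D=38 E=41] avail[A=42 B=24 C=28 D=38 E=34] open={R1,R4}
Step 7: commit R4 -> on_hand[A=42 B=24 C=28 D=38 E=41] avail[A=42 B=24 C=28 D=38 E=34] open={R1}
Step 8: reserve R5 D 3 -> on_hand[A=42 B=24 C=28 D=38 E=41] avail[A=42 B=24 C=28 D=35 E=34] open={R1,R5}
Step 9: reserve R6 C 5 -> on_hand[A=42 B=24 C=28 D=38 E=41] avail[A=42 B=24 C=23 D=35 E=34] open={R1,R5,R6}
Step 10: reserve R7 D 4 -> on_hand[A=42 B=24 C=28 D=38 E=41] avail[A=42 B=24 C=23 D=31 E=34] open={R1,R5,R6,R7}
Final available[A] = 42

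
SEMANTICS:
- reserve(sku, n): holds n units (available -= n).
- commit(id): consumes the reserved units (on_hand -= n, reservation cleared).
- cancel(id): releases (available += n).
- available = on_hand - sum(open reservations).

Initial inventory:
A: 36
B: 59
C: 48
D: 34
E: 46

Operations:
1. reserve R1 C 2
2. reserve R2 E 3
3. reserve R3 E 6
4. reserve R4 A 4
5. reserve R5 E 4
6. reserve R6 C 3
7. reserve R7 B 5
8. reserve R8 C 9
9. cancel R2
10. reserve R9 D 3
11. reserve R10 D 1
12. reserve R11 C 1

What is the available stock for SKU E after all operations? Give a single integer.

Step 1: reserve R1 C 2 -> on_hand[A=36 B=59 C=48 D=34 E=46] avail[A=36 B=59 C=46 D=34 E=46] open={R1}
Step 2: reserve R2 E 3 -> on_hand[A=36 B=59 C=48 D=34 E=46] avail[A=36 B=59 C=46 D=34 E=43] open={R1,R2}
Step 3: reserve R3 E 6 -> on_hand[A=36 B=59 C=48 D=34 E=46] avail[A=36 B=59 C=46 D=34 E=37] open={R1,R2,R3}
Step 4: reserve R4 A 4 -> on_hand[A=36 B=59 C=48 D=34 E=46] avail[A=32 B=59 C=46 D=34 E=37] open={R1,R2,R3,R4}
Step 5: reserve R5 E 4 -> on_hand[A=36 B=59 C=48 D=34 E=46] avail[A=32 B=59 C=46 D=34 E=33] open={R1,R2,R3,R4,R5}
Step 6: reserve R6 C 3 -> on_hand[A=36 B=59 C=48 D=34 E=46] avail[A=32 B=59 C=43 D=34 E=33] open={R1,R2,R3,R4,R5,R6}
Step 7: reserve R7 B 5 -> on_hand[A=36 B=59 C=48 D=34 E=46] avail[A=32 B=54 C=43 D=34 E=33] open={R1,R2,R3,R4,R5,R6,R7}
Step 8: reserve R8 C 9 -> on_hand[A=36 B=59 C=48 D=34 E=46] avail[A=32 B=54 C=34 D=34 E=33] open={R1,R2,R3,R4,R5,R6,R7,R8}
Step 9: cancel R2 -> on_hand[A=36 B=59 C=48 D=34 E=46] avail[A=32 B=54 C=34 D=34 E=36] open={R1,R3,R4,R5,R6,R7,R8}
Step 10: reserve R9 D 3 -> on_hand[A=36 B=59 C=48 D=34 E=46] avail[A=32 B=54 C=34 D=31 E=36] open={R1,R3,R4,R5,R6,R7,R8,R9}
Step 11: reserve R10 D 1 -> on_hand[A=36 B=59 C=48 D=34 E=46] avail[A=32 B=54 C=34 D=30 E=36] open={R1,R10,R3,R4,R5,R6,R7,R8,R9}
Step 12: reserve R11 C 1 -> on_hand[A=36 B=59 C=48 D=34 E=46] avail[A=32 B=54 C=33 D=30 E=36] open={R1,R10,R11,R3,R4,R5,R6,R7,R8,R9}
Final available[E] = 36

Answer: 36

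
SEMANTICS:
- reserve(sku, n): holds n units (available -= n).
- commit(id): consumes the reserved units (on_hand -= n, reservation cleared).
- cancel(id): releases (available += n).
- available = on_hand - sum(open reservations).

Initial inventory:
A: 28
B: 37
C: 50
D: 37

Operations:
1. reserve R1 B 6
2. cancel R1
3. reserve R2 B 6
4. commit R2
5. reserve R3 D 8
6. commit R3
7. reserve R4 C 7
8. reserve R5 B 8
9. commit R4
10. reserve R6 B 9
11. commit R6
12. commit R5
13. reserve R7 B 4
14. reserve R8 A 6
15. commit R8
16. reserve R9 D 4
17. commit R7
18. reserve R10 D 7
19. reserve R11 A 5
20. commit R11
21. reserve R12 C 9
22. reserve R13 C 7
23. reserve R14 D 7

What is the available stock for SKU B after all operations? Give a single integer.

Step 1: reserve R1 B 6 -> on_hand[A=28 B=37 C=50 D=37] avail[A=28 B=31 C=50 D=37] open={R1}
Step 2: cancel R1 -> on_hand[A=28 B=37 C=50 D=37] avail[A=28 B=37 C=50 D=37] open={}
Step 3: reserve R2 B 6 -> on_hand[A=28 B=37 C=50 D=37] avail[A=28 B=31 C=50 D=37] open={R2}
Step 4: commit R2 -> on_hand[A=28 B=31 C=50 D=37] avail[A=28 B=31 C=50 D=37] open={}
Step 5: reserve R3 D 8 -> on_hand[A=28 B=31 C=50 D=37] avail[A=28 B=31 C=50 D=29] open={R3}
Step 6: commit R3 -> on_hand[A=28 B=31 C=50 D=29] avail[A=28 B=31 C=50 D=29] open={}
Step 7: reserve R4 C 7 -> on_hand[A=28 B=31 C=50 D=29] avail[A=28 B=31 C=43 D=29] open={R4}
Step 8: reserve R5 B 8 -> on_hand[A=28 B=31 C=50 D=29] avail[A=28 B=23 C=43 D=29] open={R4,R5}
Step 9: commit R4 -> on_hand[A=28 B=31 C=43 D=29] avail[A=28 B=23 C=43 D=29] open={R5}
Step 10: reserve R6 B 9 -> on_hand[A=28 B=31 C=43 D=29] avail[A=28 B=14 C=43 D=29] open={R5,R6}
Step 11: commit R6 -> on_hand[A=28 B=22 C=43 D=29] avail[A=28 B=14 C=43 D=29] open={R5}
Step 12: commit R5 -> on_hand[A=28 B=14 C=43 D=29] avail[A=28 B=14 C=43 D=29] open={}
Step 13: reserve R7 B 4 -> on_hand[A=28 B=14 C=43 D=29] avail[A=28 B=10 C=43 D=29] open={R7}
Step 14: reserve R8 A 6 -> on_hand[A=28 B=14 C=43 D=29] avail[A=22 B=10 C=43 D=29] open={R7,R8}
Step 15: commit R8 -> on_hand[A=22 B=14 C=43 D=29] avail[A=22 B=10 C=43 D=29] open={R7}
Step 16: reserve R9 D 4 -> on_hand[A=22 B=14 C=43 D=29] avail[A=22 B=10 C=43 D=25] open={R7,R9}
Step 17: commit R7 -> on_hand[A=22 B=10 C=43 D=29] avail[A=22 B=10 C=43 D=25] open={R9}
Step 18: reserve R10 D 7 -> on_hand[A=22 B=10 C=43 D=29] avail[A=22 B=10 C=43 D=18] open={R10,R9}
Step 19: reserve R11 A 5 -> on_hand[A=22 B=10 C=43 D=29] avail[A=17 B=10 C=43 D=18] open={R10,R11,R9}
Step 20: commit R11 -> on_hand[A=17 B=10 C=43 D=29] avail[A=17 B=10 C=43 D=18] open={R10,R9}
Step 21: reserve R12 C 9 -> on_hand[A=17 B=10 C=43 D=29] avail[A=17 B=10 C=34 D=18] open={R10,R12,R9}
Step 22: reserve R13 C 7 -> on_hand[A=17 B=10 C=43 D=29] avail[A=17 B=10 C=27 D=18] open={R10,R12,R13,R9}
Step 23: reserve R14 D 7 -> on_hand[A=17 B=10 C=43 D=29] avail[A=17 B=10 C=27 D=11] open={R10,R12,R13,R14,R9}
Final available[B] = 10

Answer: 10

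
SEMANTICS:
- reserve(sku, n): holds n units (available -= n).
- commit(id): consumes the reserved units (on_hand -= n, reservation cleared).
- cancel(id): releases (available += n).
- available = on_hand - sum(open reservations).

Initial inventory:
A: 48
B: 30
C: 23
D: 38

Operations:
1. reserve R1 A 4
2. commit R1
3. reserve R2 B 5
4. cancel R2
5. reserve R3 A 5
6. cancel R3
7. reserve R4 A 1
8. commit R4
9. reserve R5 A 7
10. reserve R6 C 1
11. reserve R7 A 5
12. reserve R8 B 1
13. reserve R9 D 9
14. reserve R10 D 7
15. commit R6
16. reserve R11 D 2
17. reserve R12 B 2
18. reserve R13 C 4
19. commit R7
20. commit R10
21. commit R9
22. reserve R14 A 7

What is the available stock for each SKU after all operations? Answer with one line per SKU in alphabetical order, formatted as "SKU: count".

Answer: A: 24
B: 27
C: 18
D: 20

Derivation:
Step 1: reserve R1 A 4 -> on_hand[A=48 B=30 C=23 D=38] avail[A=44 B=30 C=23 D=38] open={R1}
Step 2: commit R1 -> on_hand[A=44 B=30 C=23 D=38] avail[A=44 B=30 C=23 D=38] open={}
Step 3: reserve R2 B 5 -> on_hand[A=44 B=30 C=23 D=38] avail[A=44 B=25 C=23 D=38] open={R2}
Step 4: cancel R2 -> on_hand[A=44 B=30 C=23 D=38] avail[A=44 B=30 C=23 D=38] open={}
Step 5: reserve R3 A 5 -> on_hand[A=44 B=30 C=23 D=38] avail[A=39 B=30 C=23 D=38] open={R3}
Step 6: cancel R3 -> on_hand[A=44 B=30 C=23 D=38] avail[A=44 B=30 C=23 D=38] open={}
Step 7: reserve R4 A 1 -> on_hand[A=44 B=30 C=23 D=38] avail[A=43 B=30 C=23 D=38] open={R4}
Step 8: commit R4 -> on_hand[A=43 B=30 C=23 D=38] avail[A=43 B=30 C=23 D=38] open={}
Step 9: reserve R5 A 7 -> on_hand[A=43 B=30 C=23 D=38] avail[A=36 B=30 C=23 D=38] open={R5}
Step 10: reserve R6 C 1 -> on_hand[A=43 B=30 C=23 D=38] avail[A=36 B=30 C=22 D=38] open={R5,R6}
Step 11: reserve R7 A 5 -> on_hand[A=43 B=30 C=23 D=38] avail[A=31 B=30 C=22 D=38] open={R5,R6,R7}
Step 12: reserve R8 B 1 -> on_hand[A=43 B=30 C=23 D=38] avail[A=31 B=29 C=22 D=38] open={R5,R6,R7,R8}
Step 13: reserve R9 D 9 -> on_hand[A=43 B=30 C=23 D=38] avail[A=31 B=29 C=22 D=29] open={R5,R6,R7,R8,R9}
Step 14: reserve R10 D 7 -> on_hand[A=43 B=30 C=23 D=38] avail[A=31 B=29 C=22 D=22] open={R10,R5,R6,R7,R8,R9}
Step 15: commit R6 -> on_hand[A=43 B=30 C=22 D=38] avail[A=31 B=29 C=22 D=22] open={R10,R5,R7,R8,R9}
Step 16: reserve R11 D 2 -> on_hand[A=43 B=30 C=22 D=38] avail[A=31 B=29 C=22 D=20] open={R10,R11,R5,R7,R8,R9}
Step 17: reserve R12 B 2 -> on_hand[A=43 B=30 C=22 D=38] avail[A=31 B=27 C=22 D=20] open={R10,R11,R12,R5,R7,R8,R9}
Step 18: reserve R13 C 4 -> on_hand[A=43 B=30 C=22 D=38] avail[A=31 B=27 C=18 D=20] open={R10,R11,R12,R13,R5,R7,R8,R9}
Step 19: commit R7 -> on_hand[A=38 B=30 C=22 D=38] avail[A=31 B=27 C=18 D=20] open={R10,R11,R12,R13,R5,R8,R9}
Step 20: commit R10 -> on_hand[A=38 B=30 C=22 D=31] avail[A=31 B=27 C=18 D=20] open={R11,R12,R13,R5,R8,R9}
Step 21: commit R9 -> on_hand[A=38 B=30 C=22 D=22] avail[A=31 B=27 C=18 D=20] open={R11,R12,R13,R5,R8}
Step 22: reserve R14 A 7 -> on_hand[A=38 B=30 C=22 D=22] avail[A=24 B=27 C=18 D=20] open={R11,R12,R13,R14,R5,R8}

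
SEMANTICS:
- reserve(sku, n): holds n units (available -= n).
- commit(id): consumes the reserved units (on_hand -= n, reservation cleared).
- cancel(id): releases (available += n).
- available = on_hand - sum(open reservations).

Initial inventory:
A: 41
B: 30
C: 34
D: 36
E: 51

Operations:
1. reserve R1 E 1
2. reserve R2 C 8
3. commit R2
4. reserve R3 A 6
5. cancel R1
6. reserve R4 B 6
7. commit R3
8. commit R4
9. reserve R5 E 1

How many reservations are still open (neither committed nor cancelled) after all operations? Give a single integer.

Answer: 1

Derivation:
Step 1: reserve R1 E 1 -> on_hand[A=41 B=30 C=34 D=36 E=51] avail[A=41 B=30 C=34 D=36 E=50] open={R1}
Step 2: reserve R2 C 8 -> on_hand[A=41 B=30 C=34 D=36 E=51] avail[A=41 B=30 C=26 D=36 E=50] open={R1,R2}
Step 3: commit R2 -> on_hand[A=41 B=30 C=26 D=36 E=51] avail[A=41 B=30 C=26 D=36 E=50] open={R1}
Step 4: reserve R3 A 6 -> on_hand[A=41 B=30 C=26 D=36 E=51] avail[A=35 B=30 C=26 D=36 E=50] open={R1,R3}
Step 5: cancel R1 -> on_hand[A=41 B=30 C=26 D=36 E=51] avail[A=35 B=30 C=26 D=36 E=51] open={R3}
Step 6: reserve R4 B 6 -> on_hand[A=41 B=30 C=26 D=36 E=51] avail[A=35 B=24 C=26 D=36 E=51] open={R3,R4}
Step 7: commit R3 -> on_hand[A=35 B=30 C=26 D=36 E=51] avail[A=35 B=24 C=26 D=36 E=51] open={R4}
Step 8: commit R4 -> on_hand[A=35 B=24 C=26 D=36 E=51] avail[A=35 B=24 C=26 D=36 E=51] open={}
Step 9: reserve R5 E 1 -> on_hand[A=35 B=24 C=26 D=36 E=51] avail[A=35 B=24 C=26 D=36 E=50] open={R5}
Open reservations: ['R5'] -> 1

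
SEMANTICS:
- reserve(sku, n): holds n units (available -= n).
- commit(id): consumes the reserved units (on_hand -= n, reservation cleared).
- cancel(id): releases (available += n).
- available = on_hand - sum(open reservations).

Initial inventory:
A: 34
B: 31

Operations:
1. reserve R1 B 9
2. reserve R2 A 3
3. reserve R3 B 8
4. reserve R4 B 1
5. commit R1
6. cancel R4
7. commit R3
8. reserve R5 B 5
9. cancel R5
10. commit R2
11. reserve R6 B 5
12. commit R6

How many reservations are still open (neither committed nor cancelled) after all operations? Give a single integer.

Step 1: reserve R1 B 9 -> on_hand[A=34 B=31] avail[A=34 B=22] open={R1}
Step 2: reserve R2 A 3 -> on_hand[A=34 B=31] avail[A=31 B=22] open={R1,R2}
Step 3: reserve R3 B 8 -> on_hand[A=34 B=31] avail[A=31 B=14] open={R1,R2,R3}
Step 4: reserve R4 B 1 -> on_hand[A=34 B=31] avail[A=31 B=13] open={R1,R2,R3,R4}
Step 5: commit R1 -> on_hand[A=34 B=22] avail[A=31 B=13] open={R2,R3,R4}
Step 6: cancel R4 -> on_hand[A=34 B=22] avail[A=31 B=14] open={R2,R3}
Step 7: commit R3 -> on_hand[A=34 B=14] avail[A=31 B=14] open={R2}
Step 8: reserve R5 B 5 -> on_hand[A=34 B=14] avail[A=31 B=9] open={R2,R5}
Step 9: cancel R5 -> on_hand[A=34 B=14] avail[A=31 B=14] open={R2}
Step 10: commit R2 -> on_hand[A=31 B=14] avail[A=31 B=14] open={}
Step 11: reserve R6 B 5 -> on_hand[A=31 B=14] avail[A=31 B=9] open={R6}
Step 12: commit R6 -> on_hand[A=31 B=9] avail[A=31 B=9] open={}
Open reservations: [] -> 0

Answer: 0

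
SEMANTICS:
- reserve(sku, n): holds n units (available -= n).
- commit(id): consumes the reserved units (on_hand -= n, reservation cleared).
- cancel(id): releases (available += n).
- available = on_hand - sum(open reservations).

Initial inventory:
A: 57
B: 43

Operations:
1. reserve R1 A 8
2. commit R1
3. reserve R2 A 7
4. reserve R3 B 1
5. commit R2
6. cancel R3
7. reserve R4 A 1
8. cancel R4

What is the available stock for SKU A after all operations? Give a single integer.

Answer: 42

Derivation:
Step 1: reserve R1 A 8 -> on_hand[A=57 B=43] avail[A=49 B=43] open={R1}
Step 2: commit R1 -> on_hand[A=49 B=43] avail[A=49 B=43] open={}
Step 3: reserve R2 A 7 -> on_hand[A=49 B=43] avail[A=42 B=43] open={R2}
Step 4: reserve R3 B 1 -> on_hand[A=49 B=43] avail[A=42 B=42] open={R2,R3}
Step 5: commit R2 -> on_hand[A=42 B=43] avail[A=42 B=42] open={R3}
Step 6: cancel R3 -> on_hand[A=42 B=43] avail[A=42 B=43] open={}
Step 7: reserve R4 A 1 -> on_hand[A=42 B=43] avail[A=41 B=43] open={R4}
Step 8: cancel R4 -> on_hand[A=42 B=43] avail[A=42 B=43] open={}
Final available[A] = 42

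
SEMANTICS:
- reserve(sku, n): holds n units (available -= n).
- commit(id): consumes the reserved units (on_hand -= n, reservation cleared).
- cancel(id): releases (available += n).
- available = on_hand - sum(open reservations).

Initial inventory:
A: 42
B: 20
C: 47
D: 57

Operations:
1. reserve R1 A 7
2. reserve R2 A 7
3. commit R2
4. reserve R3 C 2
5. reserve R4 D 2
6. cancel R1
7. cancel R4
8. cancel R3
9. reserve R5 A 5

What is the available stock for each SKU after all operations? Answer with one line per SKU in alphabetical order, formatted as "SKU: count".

Answer: A: 30
B: 20
C: 47
D: 57

Derivation:
Step 1: reserve R1 A 7 -> on_hand[A=42 B=20 C=47 D=57] avail[A=35 B=20 C=47 D=57] open={R1}
Step 2: reserve R2 A 7 -> on_hand[A=42 B=20 C=47 D=57] avail[A=28 B=20 C=47 D=57] open={R1,R2}
Step 3: commit R2 -> on_hand[A=35 B=20 C=47 D=57] avail[A=28 B=20 C=47 D=57] open={R1}
Step 4: reserve R3 C 2 -> on_hand[A=35 B=20 C=47 D=57] avail[A=28 B=20 C=45 D=57] open={R1,R3}
Step 5: reserve R4 D 2 -> on_hand[A=35 B=20 C=47 D=57] avail[A=28 B=20 C=45 D=55] open={R1,R3,R4}
Step 6: cancel R1 -> on_hand[A=35 B=20 C=47 D=57] avail[A=35 B=20 C=45 D=55] open={R3,R4}
Step 7: cancel R4 -> on_hand[A=35 B=20 C=47 D=57] avail[A=35 B=20 C=45 D=57] open={R3}
Step 8: cancel R3 -> on_hand[A=35 B=20 C=47 D=57] avail[A=35 B=20 C=47 D=57] open={}
Step 9: reserve R5 A 5 -> on_hand[A=35 B=20 C=47 D=57] avail[A=30 B=20 C=47 D=57] open={R5}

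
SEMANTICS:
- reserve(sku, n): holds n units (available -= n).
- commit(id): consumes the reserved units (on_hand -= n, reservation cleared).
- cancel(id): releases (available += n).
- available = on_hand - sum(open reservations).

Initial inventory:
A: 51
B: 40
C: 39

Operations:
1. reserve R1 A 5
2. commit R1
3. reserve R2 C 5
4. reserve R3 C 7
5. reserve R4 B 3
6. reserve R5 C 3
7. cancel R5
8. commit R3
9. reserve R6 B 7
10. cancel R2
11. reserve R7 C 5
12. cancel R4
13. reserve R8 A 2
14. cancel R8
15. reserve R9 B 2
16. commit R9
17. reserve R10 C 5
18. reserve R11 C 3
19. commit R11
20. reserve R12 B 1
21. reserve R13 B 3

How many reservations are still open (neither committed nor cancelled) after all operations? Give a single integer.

Answer: 5

Derivation:
Step 1: reserve R1 A 5 -> on_hand[A=51 B=40 C=39] avail[A=46 B=40 C=39] open={R1}
Step 2: commit R1 -> on_hand[A=46 B=40 C=39] avail[A=46 B=40 C=39] open={}
Step 3: reserve R2 C 5 -> on_hand[A=46 B=40 C=39] avail[A=46 B=40 C=34] open={R2}
Step 4: reserve R3 C 7 -> on_hand[A=46 B=40 C=39] avail[A=46 B=40 C=27] open={R2,R3}
Step 5: reserve R4 B 3 -> on_hand[A=46 B=40 C=39] avail[A=46 B=37 C=27] open={R2,R3,R4}
Step 6: reserve R5 C 3 -> on_hand[A=46 B=40 C=39] avail[A=46 B=37 C=24] open={R2,R3,R4,R5}
Step 7: cancel R5 -> on_hand[A=46 B=40 C=39] avail[A=46 B=37 C=27] open={R2,R3,R4}
Step 8: commit R3 -> on_hand[A=46 B=40 C=32] avail[A=46 B=37 C=27] open={R2,R4}
Step 9: reserve R6 B 7 -> on_hand[A=46 B=40 C=32] avail[A=46 B=30 C=27] open={R2,R4,R6}
Step 10: cancel R2 -> on_hand[A=46 B=40 C=32] avail[A=46 B=30 C=32] open={R4,R6}
Step 11: reserve R7 C 5 -> on_hand[A=46 B=40 C=32] avail[A=46 B=30 C=27] open={R4,R6,R7}
Step 12: cancel R4 -> on_hand[A=46 B=40 C=32] avail[A=46 B=33 C=27] open={R6,R7}
Step 13: reserve R8 A 2 -> on_hand[A=46 B=40 C=32] avail[A=44 B=33 C=27] open={R6,R7,R8}
Step 14: cancel R8 -> on_hand[A=46 B=40 C=32] avail[A=46 B=33 C=27] open={R6,R7}
Step 15: reserve R9 B 2 -> on_hand[A=46 B=40 C=32] avail[A=46 B=31 C=27] open={R6,R7,R9}
Step 16: commit R9 -> on_hand[A=46 B=38 C=32] avail[A=46 B=31 C=27] open={R6,R7}
Step 17: reserve R10 C 5 -> on_hand[A=46 B=38 C=32] avail[A=46 B=31 C=22] open={R10,R6,R7}
Step 18: reserve R11 C 3 -> on_hand[A=46 B=38 C=32] avail[A=46 B=31 C=19] open={R10,R11,R6,R7}
Step 19: commit R11 -> on_hand[A=46 B=38 C=29] avail[A=46 B=31 C=19] open={R10,R6,R7}
Step 20: reserve R12 B 1 -> on_hand[A=46 B=38 C=29] avail[A=46 B=30 C=19] open={R10,R12,R6,R7}
Step 21: reserve R13 B 3 -> on_hand[A=46 B=38 C=29] avail[A=46 B=27 C=19] open={R10,R12,R13,R6,R7}
Open reservations: ['R10', 'R12', 'R13', 'R6', 'R7'] -> 5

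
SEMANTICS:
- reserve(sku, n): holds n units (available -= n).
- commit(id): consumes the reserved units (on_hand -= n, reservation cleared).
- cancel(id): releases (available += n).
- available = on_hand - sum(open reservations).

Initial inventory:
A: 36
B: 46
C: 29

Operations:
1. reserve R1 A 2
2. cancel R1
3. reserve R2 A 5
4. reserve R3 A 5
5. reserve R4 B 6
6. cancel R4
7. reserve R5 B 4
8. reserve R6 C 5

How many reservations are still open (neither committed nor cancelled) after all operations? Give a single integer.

Step 1: reserve R1 A 2 -> on_hand[A=36 B=46 C=29] avail[A=34 B=46 C=29] open={R1}
Step 2: cancel R1 -> on_hand[A=36 B=46 C=29] avail[A=36 B=46 C=29] open={}
Step 3: reserve R2 A 5 -> on_hand[A=36 B=46 C=29] avail[A=31 B=46 C=29] open={R2}
Step 4: reserve R3 A 5 -> on_hand[A=36 B=46 C=29] avail[A=26 B=46 C=29] open={R2,R3}
Step 5: reserve R4 B 6 -> on_hand[A=36 B=46 C=29] avail[A=26 B=40 C=29] open={R2,R3,R4}
Step 6: cancel R4 -> on_hand[A=36 B=46 C=29] avail[A=26 B=46 C=29] open={R2,R3}
Step 7: reserve R5 B 4 -> on_hand[A=36 B=46 C=29] avail[A=26 B=42 C=29] open={R2,R3,R5}
Step 8: reserve R6 C 5 -> on_hand[A=36 B=46 C=29] avail[A=26 B=42 C=24] open={R2,R3,R5,R6}
Open reservations: ['R2', 'R3', 'R5', 'R6'] -> 4

Answer: 4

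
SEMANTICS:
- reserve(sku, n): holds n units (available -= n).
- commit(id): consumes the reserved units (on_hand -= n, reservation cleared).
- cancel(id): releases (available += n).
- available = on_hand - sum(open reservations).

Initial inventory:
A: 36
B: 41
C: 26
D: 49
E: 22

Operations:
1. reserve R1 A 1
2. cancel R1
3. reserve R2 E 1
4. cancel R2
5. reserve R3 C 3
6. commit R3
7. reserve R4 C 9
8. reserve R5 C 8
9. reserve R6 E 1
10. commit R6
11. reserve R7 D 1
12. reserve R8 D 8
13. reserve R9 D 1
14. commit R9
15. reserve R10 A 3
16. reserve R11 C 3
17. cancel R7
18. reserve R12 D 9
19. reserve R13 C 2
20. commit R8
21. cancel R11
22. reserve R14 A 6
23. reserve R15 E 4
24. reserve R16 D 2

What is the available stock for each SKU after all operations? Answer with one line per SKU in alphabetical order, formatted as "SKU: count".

Answer: A: 27
B: 41
C: 4
D: 29
E: 17

Derivation:
Step 1: reserve R1 A 1 -> on_hand[A=36 B=41 C=26 D=49 E=22] avail[A=35 B=41 C=26 D=49 E=22] open={R1}
Step 2: cancel R1 -> on_hand[A=36 B=41 C=26 D=49 E=22] avail[A=36 B=41 C=26 D=49 E=22] open={}
Step 3: reserve R2 E 1 -> on_hand[A=36 B=41 C=26 D=49 E=22] avail[A=36 B=41 C=26 D=49 E=21] open={R2}
Step 4: cancel R2 -> on_hand[A=36 B=41 C=26 D=49 E=22] avail[A=36 B=41 C=26 D=49 E=22] open={}
Step 5: reserve R3 C 3 -> on_hand[A=36 B=41 C=26 D=49 E=22] avail[A=36 B=41 C=23 D=49 E=22] open={R3}
Step 6: commit R3 -> on_hand[A=36 B=41 C=23 D=49 E=22] avail[A=36 B=41 C=23 D=49 E=22] open={}
Step 7: reserve R4 C 9 -> on_hand[A=36 B=41 C=23 D=49 E=22] avail[A=36 B=41 C=14 D=49 E=22] open={R4}
Step 8: reserve R5 C 8 -> on_hand[A=36 B=41 C=23 D=49 E=22] avail[A=36 B=41 C=6 D=49 E=22] open={R4,R5}
Step 9: reserve R6 E 1 -> on_hand[A=36 B=41 C=23 D=49 E=22] avail[A=36 B=41 C=6 D=49 E=21] open={R4,R5,R6}
Step 10: commit R6 -> on_hand[A=36 B=41 C=23 D=49 E=21] avail[A=36 B=41 C=6 D=49 E=21] open={R4,R5}
Step 11: reserve R7 D 1 -> on_hand[A=36 B=41 C=23 D=49 E=21] avail[A=36 B=41 C=6 D=48 E=21] open={R4,R5,R7}
Step 12: reserve R8 D 8 -> on_hand[A=36 B=41 C=23 D=49 E=21] avail[A=36 B=41 C=6 D=40 E=21] open={R4,R5,R7,R8}
Step 13: reserve R9 D 1 -> on_hand[A=36 B=41 C=23 D=49 E=21] avail[A=36 B=41 C=6 D=39 E=21] open={R4,R5,R7,R8,R9}
Step 14: commit R9 -> on_hand[A=36 B=41 C=23 D=48 E=21] avail[A=36 B=41 C=6 D=39 E=21] open={R4,R5,R7,R8}
Step 15: reserve R10 A 3 -> on_hand[A=36 B=41 C=23 D=48 E=21] avail[A=33 B=41 C=6 D=39 E=21] open={R10,R4,R5,R7,R8}
Step 16: reserve R11 C 3 -> on_hand[A=36 B=41 C=23 D=48 E=21] avail[A=33 B=41 C=3 D=39 E=21] open={R10,R11,R4,R5,R7,R8}
Step 17: cancel R7 -> on_hand[A=36 B=41 C=23 D=48 E=21] avail[A=33 B=41 C=3 D=40 E=21] open={R10,R11,R4,R5,R8}
Step 18: reserve R12 D 9 -> on_hand[A=36 B=41 C=23 D=48 E=21] avail[A=33 B=41 C=3 D=31 E=21] open={R10,R11,R12,R4,R5,R8}
Step 19: reserve R13 C 2 -> on_hand[A=36 B=41 C=23 D=48 E=21] avail[A=33 B=41 C=1 D=31 E=21] open={R10,R11,R12,R13,R4,R5,R8}
Step 20: commit R8 -> on_hand[A=36 B=41 C=23 D=40 E=21] avail[A=33 B=41 C=1 D=31 E=21] open={R10,R11,R12,R13,R4,R5}
Step 21: cancel R11 -> on_hand[A=36 B=41 C=23 D=40 E=21] avail[A=33 B=41 C=4 D=31 E=21] open={R10,R12,R13,R4,R5}
Step 22: reserve R14 A 6 -> on_hand[A=36 B=41 C=23 D=40 E=21] avail[A=27 B=41 C=4 D=31 E=21] open={R10,R12,R13,R14,R4,R5}
Step 23: reserve R15 E 4 -> on_hand[A=36 B=41 C=23 D=40 E=21] avail[A=27 B=41 C=4 D=31 E=17] open={R10,R12,R13,R14,R15,R4,R5}
Step 24: reserve R16 D 2 -> on_hand[A=36 B=41 C=23 D=40 E=21] avail[A=27 B=41 C=4 D=29 E=17] open={R10,R12,R13,R14,R15,R16,R4,R5}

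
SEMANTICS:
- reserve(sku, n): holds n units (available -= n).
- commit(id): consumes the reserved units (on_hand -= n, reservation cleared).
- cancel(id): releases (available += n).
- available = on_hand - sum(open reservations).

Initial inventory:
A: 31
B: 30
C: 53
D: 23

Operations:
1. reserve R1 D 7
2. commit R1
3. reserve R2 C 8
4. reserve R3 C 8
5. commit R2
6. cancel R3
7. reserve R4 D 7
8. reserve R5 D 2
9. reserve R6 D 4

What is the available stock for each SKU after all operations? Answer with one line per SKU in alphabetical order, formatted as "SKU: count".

Answer: A: 31
B: 30
C: 45
D: 3

Derivation:
Step 1: reserve R1 D 7 -> on_hand[A=31 B=30 C=53 D=23] avail[A=31 B=30 C=53 D=16] open={R1}
Step 2: commit R1 -> on_hand[A=31 B=30 C=53 D=16] avail[A=31 B=30 C=53 D=16] open={}
Step 3: reserve R2 C 8 -> on_hand[A=31 B=30 C=53 D=16] avail[A=31 B=30 C=45 D=16] open={R2}
Step 4: reserve R3 C 8 -> on_hand[A=31 B=30 C=53 D=16] avail[A=31 B=30 C=37 D=16] open={R2,R3}
Step 5: commit R2 -> on_hand[A=31 B=30 C=45 D=16] avail[A=31 B=30 C=37 D=16] open={R3}
Step 6: cancel R3 -> on_hand[A=31 B=30 C=45 D=16] avail[A=31 B=30 C=45 D=16] open={}
Step 7: reserve R4 D 7 -> on_hand[A=31 B=30 C=45 D=16] avail[A=31 B=30 C=45 D=9] open={R4}
Step 8: reserve R5 D 2 -> on_hand[A=31 B=30 C=45 D=16] avail[A=31 B=30 C=45 D=7] open={R4,R5}
Step 9: reserve R6 D 4 -> on_hand[A=31 B=30 C=45 D=16] avail[A=31 B=30 C=45 D=3] open={R4,R5,R6}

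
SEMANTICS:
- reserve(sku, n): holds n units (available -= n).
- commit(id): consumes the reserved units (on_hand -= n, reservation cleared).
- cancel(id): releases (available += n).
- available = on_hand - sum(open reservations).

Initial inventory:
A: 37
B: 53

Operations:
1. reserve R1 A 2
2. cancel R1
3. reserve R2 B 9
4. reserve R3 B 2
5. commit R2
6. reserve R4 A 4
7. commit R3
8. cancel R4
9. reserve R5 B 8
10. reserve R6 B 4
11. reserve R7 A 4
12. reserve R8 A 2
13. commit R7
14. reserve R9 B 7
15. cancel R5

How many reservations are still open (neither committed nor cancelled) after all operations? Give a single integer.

Answer: 3

Derivation:
Step 1: reserve R1 A 2 -> on_hand[A=37 B=53] avail[A=35 B=53] open={R1}
Step 2: cancel R1 -> on_hand[A=37 B=53] avail[A=37 B=53] open={}
Step 3: reserve R2 B 9 -> on_hand[A=37 B=53] avail[A=37 B=44] open={R2}
Step 4: reserve R3 B 2 -> on_hand[A=37 B=53] avail[A=37 B=42] open={R2,R3}
Step 5: commit R2 -> on_hand[A=37 B=44] avail[A=37 B=42] open={R3}
Step 6: reserve R4 A 4 -> on_hand[A=37 B=44] avail[A=33 B=42] open={R3,R4}
Step 7: commit R3 -> on_hand[A=37 B=42] avail[A=33 B=42] open={R4}
Step 8: cancel R4 -> on_hand[A=37 B=42] avail[A=37 B=42] open={}
Step 9: reserve R5 B 8 -> on_hand[A=37 B=42] avail[A=37 B=34] open={R5}
Step 10: reserve R6 B 4 -> on_hand[A=37 B=42] avail[A=37 B=30] open={R5,R6}
Step 11: reserve R7 A 4 -> on_hand[A=37 B=42] avail[A=33 B=30] open={R5,R6,R7}
Step 12: reserve R8 A 2 -> on_hand[A=37 B=42] avail[A=31 B=30] open={R5,R6,R7,R8}
Step 13: commit R7 -> on_hand[A=33 B=42] avail[A=31 B=30] open={R5,R6,R8}
Step 14: reserve R9 B 7 -> on_hand[A=33 B=42] avail[A=31 B=23] open={R5,R6,R8,R9}
Step 15: cancel R5 -> on_hand[A=33 B=42] avail[A=31 B=31] open={R6,R8,R9}
Open reservations: ['R6', 'R8', 'R9'] -> 3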